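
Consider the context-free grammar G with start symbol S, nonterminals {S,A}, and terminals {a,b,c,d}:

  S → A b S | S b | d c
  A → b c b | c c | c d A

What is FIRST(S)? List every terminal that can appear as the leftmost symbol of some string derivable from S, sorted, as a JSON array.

FIRST sets, iterate to fixpoint:
[1]
  A via A→b c b: +{b}
  A via A→c c: +{c}
  S via S→A b S: +{b,c}
  S via S→d c: +{d}
  FIRST[S]={b,c,d}  FIRST[A]={b,c}
[2] — fixpoint
  FIRST[S]={b,c,d}  FIRST[A]={b,c}

FIRST(S) = ["b", "c", "d"]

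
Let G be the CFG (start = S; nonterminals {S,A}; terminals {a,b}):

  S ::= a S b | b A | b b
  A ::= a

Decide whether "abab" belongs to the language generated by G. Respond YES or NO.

CNF form of G:
  S -> T0 X2 | T1 A | T1 T1
  A -> a
  T0 -> a
  T1 -> b
  X2 -> S T1

CYK fill:
  [0..0]={A,T0}  "a"  orig:{A}
  [1..1]={T1}  "b"  orig:{}
  [2..2]={A,T0}  "a"  orig:{A}
  [3..3]={T1}  "b"  orig:{}
  [0..1]=∅  "ab"
  [1..2]={S}  "ba"
  [2..3]=∅  "ab"
  [0..2]=∅  "aba"
  [1..3]={X2}  "bab"  orig:{}
  [0..3]={S}  "abab"

S ∈ T[0,3] ⇒ YES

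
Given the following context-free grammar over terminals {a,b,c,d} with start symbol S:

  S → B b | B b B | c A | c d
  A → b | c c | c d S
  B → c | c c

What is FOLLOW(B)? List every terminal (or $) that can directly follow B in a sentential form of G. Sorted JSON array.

FIRST iteration:
pass 1:
  A via A→b: +{b}
  A via A→c c: +{c}
  B via B→c: +{c}
  S via S→B b: +{c}
  FIRST[S]={c}  FIRST[A]={b,c}  FIRST[B]={c}
pass 2: (stable)
  FIRST[S]={c}  FIRST[A]={b,c}  FIRST[B]={c}

Compute FOLLOW by fixpoint:
seed FOLLOW(S) with $
pass 1:
  S→B b: FOLLOW(B) ⊇ FIRST(b) = {b}; new: +{b}
  S→B b B: FOLLOW(B) ⊇ FOLLOW(S) ⊇ {$}; new: +{$}
  S→c A: FOLLOW(A) ⊇ FOLLOW(S) ⊇ {$}; new: +{$}
  S: {$}  A: {$}  B: {$,b}
pass 2: (no change)
  S: {$}  A: {$}  B: {$,b}

FOLLOW(B) = ["$", "b"]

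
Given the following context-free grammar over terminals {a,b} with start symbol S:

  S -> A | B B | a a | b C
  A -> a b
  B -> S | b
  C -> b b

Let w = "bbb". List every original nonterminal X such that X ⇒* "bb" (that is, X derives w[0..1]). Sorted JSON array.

Convert to CNF:
  S -> B B | T0 T0 | T0 T1 | T1 C
  A -> T0 T1
  B -> B B | T0 T0 | T0 T1 | T1 C | b
  C -> T1 T1
  T0 -> a
  T1 -> b

Fill CYK table bottom-up — only the sub-triangle for w[0..1]:
  [0..0]={B,T1}  "b"  orig:{B}
  [1..1]={B,T1}  "b"  orig:{B}
  [0..1]={B,C,S}  "bb"

Original NTs in T[0,1] deriving "bb": ["B", "C", "S"]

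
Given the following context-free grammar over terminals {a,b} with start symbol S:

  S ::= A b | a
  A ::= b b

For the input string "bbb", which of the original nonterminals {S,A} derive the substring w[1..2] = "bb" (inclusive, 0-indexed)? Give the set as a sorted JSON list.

CNF form of G:
  S -> A T0 | a
  A -> T0 T0
  T0 -> b

CYK table (by increasing span) — only the sub-triangle for w[1..2]:
  cell(1,1) b: {T0}  orig:{}
  cell(2,2) b: {T0}  orig:{}
  cell(1,2) bb: {A}

Original NTs in T[1,2] deriving "bb": ["A"]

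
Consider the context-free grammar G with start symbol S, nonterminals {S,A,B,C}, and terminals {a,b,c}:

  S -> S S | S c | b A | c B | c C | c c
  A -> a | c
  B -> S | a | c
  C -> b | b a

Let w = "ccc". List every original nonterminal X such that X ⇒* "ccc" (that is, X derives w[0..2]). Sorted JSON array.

Convert to CNF:
  S -> S S | S T0 | T0 B | T0 C | T0 T0 | T1 A
  A -> a | c
  B -> S S | S T0 | T0 B | T0 C | T0 T0 | T1 A | a | c
  C -> T1 T2 | b
  T0 -> c
  T1 -> b
  T2 -> a

CYK table (by increasing span), restricted to cells inside w[0..2]:
  [0..0]={A,B,T0}  "c"  orig:{A,B}
  [1..1]={A,B,T0}  "c"  orig:{A,B}
  [2..2]={A,B,T0}  "c"  orig:{A,B}
  [0..1]={B,S}  "cc"
  [1..2]={B,S}  "cc"
  [0..2]={B,S}  "ccc"

Original NTs in T[0,2] deriving "ccc": ["B", "S"]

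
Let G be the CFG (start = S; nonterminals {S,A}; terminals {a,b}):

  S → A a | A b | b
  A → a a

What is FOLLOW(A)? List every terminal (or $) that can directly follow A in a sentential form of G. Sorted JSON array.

Compute FIRST by fixpoint:
[1]
  A via A→a a: +{a}
  S via S→A a: +{a}
  S via S→b: +{b}
  FIRST[S]={a,b}  FIRST[A]={a}
[2] — fixpoint
  FIRST[S]={a,b}  FIRST[A]={a}

Compute FOLLOW by fixpoint:
seed FOLLOW(S) with $
round 1:
  S→A a: FOLLOW(A) ⊇ FIRST(a) = {a}; new: +{a}
  S→A b: FOLLOW(A) ⊇ FIRST(b) = {b}; new: +{b}
  S: {$}  A: {a,b}
round 2: done
  S: {$}  A: {a,b}

FOLLOW(A) = ["a", "b"]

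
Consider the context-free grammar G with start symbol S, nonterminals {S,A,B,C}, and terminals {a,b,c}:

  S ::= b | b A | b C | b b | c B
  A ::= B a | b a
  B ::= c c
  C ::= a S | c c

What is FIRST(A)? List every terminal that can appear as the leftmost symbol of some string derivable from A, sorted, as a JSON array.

FIRST sets, iterate to fixpoint:
iter 1:
  A via A→b a: +{b}
  B via B→c c: +{c}
  C via C→a S: +{a}
  C via C→c c: +{c}
  S via S→b: +{b}
  S via S→c B: +{c}
  FIRST(S)={b,c}  FIRST(A)={b}  FIRST(B)={c}  FIRST(C)={a,c}
iter 2:
  A via A→B a: +{c}
  FIRST(S)={b,c}  FIRST(A)={b,c}  FIRST(B)={c}  FIRST(C)={a,c}
iter 3: done
  FIRST(S)={b,c}  FIRST(A)={b,c}  FIRST(B)={c}  FIRST(C)={a,c}

FIRST(A) = ["b", "c"]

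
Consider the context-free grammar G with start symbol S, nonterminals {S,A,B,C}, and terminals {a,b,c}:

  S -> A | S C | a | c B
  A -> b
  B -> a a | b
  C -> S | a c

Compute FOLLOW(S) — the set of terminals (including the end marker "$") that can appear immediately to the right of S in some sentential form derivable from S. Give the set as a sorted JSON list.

FIRST sets, iterate to fixpoint:
[1]
  A via A→b: +{b}
  B via B→a a: +{a}
  B via B→b: +{b}
  C via C→a c: +{a}
  S via S→A: +{b}
  S via S→a: +{a}
  S via S→c B: +{c}
  S: {a,b,c}  A: {b}  B: {a,b}  C: {a}
[2]
  C via C→S: +{b,c}
  S: {a,b,c}  A: {b}  B: {a,b}  C: {a,b,c}
[3] done
  S: {a,b,c}  A: {b}  B: {a,b}  C: {a,b,c}

FOLLOW sets:
FOLLOW(S) := {$}
round 1:
  S→A: FOLLOW(A) ⊇ FOLLOW(S) ⊇ {$}; new: +{$}
  S→S C: FOLLOW(S) ⊇ FIRST(C) = {a,b,c}; new: +{a,b,c}
  S→S C: FOLLOW(C) ⊇ FOLLOW(S) ⊇ {$,a,b,c}; new: +{$,a,b,c}
  S→c B: FOLLOW(B) ⊇ FOLLOW(S) ⊇ {$,a,b,c}; new: +{$,a,b,c}
  FOLLOW[S]={$,a,b,c}  FOLLOW[A]={$}  FOLLOW[B]={$,a,b,c}  FOLLOW[C]={$,a,b,c}
round 2:
  S→A: FOLLOW(A) ⊇ FOLLOW(S) ⊇ {$,a,b,c}; new: +{a,b,c}
  FOLLOW[S]={$,a,b,c}  FOLLOW[A]={$,a,b,c}  FOLLOW[B]={$,a,b,c}  FOLLOW[C]={$,a,b,c}
round 3: done
  FOLLOW[S]={$,a,b,c}  FOLLOW[A]={$,a,b,c}  FOLLOW[B]={$,a,b,c}  FOLLOW[C]={$,a,b,c}

FOLLOW(S) = ["$", "a", "b", "c"]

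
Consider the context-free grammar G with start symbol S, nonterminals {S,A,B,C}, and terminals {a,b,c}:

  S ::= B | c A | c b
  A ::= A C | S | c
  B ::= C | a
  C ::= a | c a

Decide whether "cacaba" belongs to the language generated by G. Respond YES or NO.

Convert to CNF:
  S -> T0 A | T0 T1 | T0 T2 | a
  A -> A C | T0 A | T0 T1 | T0 T2 | a | c
  B -> T0 T1 | a
  C -> T0 T1 | a
  T0 -> c
  T1 -> a
  T2 -> b

CYK fill:
  T[0,0] 'c' = {A,T0}  orig:{A}
  T[1,1] 'a' = {A,B,C,S,T1}  orig:{A,B,C,S}
  T[2,2] 'c' = {A,T0}  orig:{A}
  T[3,3] 'a' = {A,B,C,S,T1}  orig:{A,B,C,S}
  T[4,4] 'b' = {T2}  orig:{}
  T[5,5] 'a' = {A,B,C,S,T1}  orig:{A,B,C,S}
  T[0,1] 'ca' = {A,B,C,S}
  T[1,2] 'ac' = ∅
  T[2,3] 'ca' = {A,B,C,S}
  T[3,4] 'ab' = ∅
  T[4,5] 'ba' = ∅
  T[0,2] 'cac' = ∅
  T[1,3] 'aca' = {A}
  T[2,4] 'cab' = ∅
  T[3,5] 'aba' = ∅
  T[0,3] 'caca' = {A,S}
  T[1,4] 'acab' = ∅
  T[2,5] 'caba' = ∅
  T[0,4] 'cacab' = ∅
  T[1,5] 'acaba' = ∅
  T[0,5] 'cacaba' = ∅

S ∉ T[0,5] ⇒ NO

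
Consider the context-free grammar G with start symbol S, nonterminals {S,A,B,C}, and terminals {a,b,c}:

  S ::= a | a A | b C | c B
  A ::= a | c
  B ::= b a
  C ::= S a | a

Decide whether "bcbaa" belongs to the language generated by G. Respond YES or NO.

CNF form of G:
  S -> T0 C | T1 A | T2 B | a
  A -> a | c
  B -> T0 T1
  C -> S T1 | a
  T0 -> b
  T1 -> a
  T2 -> c

CYK fill:
  cell(0,0) b: {T0}  orig:{}
  cell(1,1) c: {A,T2}  orig:{A}
  cell(2,2) b: {T0}  orig:{}
  cell(3,3) a: {A,C,S,T1}  orig:{A,C,S}
  cell(4,4) a: {A,C,S,T1}  orig:{A,C,S}
  cell(0,1) bc: ∅
  cell(1,2) cb: ∅
  cell(2,3) ba: {B,S}
  cell(3,4) aa: {C,S}
  cell(0,2) bcb: ∅
  cell(1,3) cba: {S}
  cell(2,4) baa: {C,S}
  cell(0,3) bcba: ∅
  cell(1,4) cbaa: {C}
  cell(0,4) bcbaa: {S}

S ∈ T[0,4] ⇒ YES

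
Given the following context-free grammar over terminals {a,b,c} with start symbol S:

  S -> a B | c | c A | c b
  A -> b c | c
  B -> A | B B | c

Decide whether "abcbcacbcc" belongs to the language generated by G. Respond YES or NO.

Convert to CNF:
  S -> T1 A | T1 T0 | T2 B | c
  A -> T0 T1 | c
  B -> B B | T0 T1 | c
  T0 -> b
  T1 -> c
  T2 -> a

CYK fill:
  [0..0]={T2}  "a"  orig:{}
  [1..1]={T0}  "b"  orig:{}
  [2..2]={A,B,S,T1}  "c"  orig:{A,B,S}
  [3..3]={T0}  "b"  orig:{}
  [4..4]={A,B,S,T1}  "c"  orig:{A,B,S}
  [5..5]={T2}  "a"  orig:{}
  [6..6]={A,B,S,T1}  "c"  orig:{A,B,S}
  [7..7]={T0}  "b"  orig:{}
  [8..8]={A,B,S,T1}  "c"  orig:{A,B,S}
  [9..9]={A,B,S,T1}  "c"  orig:{A,B,S}
  [0..1]=∅  "ab"
  [1..2]={A,B}  "bc"
  [2..3]={S}  "cb"
  [3..4]={A,B}  "bc"
  [4..5]=∅  "ca"
  [5..6]={S}  "ac"
  [6..7]={S}  "cb"
  [7..8]={A,B}  "bc"
  [8..9]={B,S}  "cc"
  [0..2]={S}  "abc"
  [1..3]=∅  "bcb"
  [2..4]={B,S}  "cbc"
  [3..5]=∅  "bca"
  [4..6]=∅  "cac"
  [5..7]=∅  "acb"
  [6..8]={B,S}  "cbc"
  [7..9]={B}  "bcc"
  [0..3]=∅  "abcb"
  [1..4]={B}  "bcbc"
  [2..5]=∅  "cbca"
  [3..6]=∅  "bcac"
  [4..7]=∅  "cacb"
  [5..8]={S}  "acbc"
  [6..9]={B}  "cbcc"
  [0..4]={S}  "abcbc"
  [1..5]=∅  "bcbca"
  [2..6]=∅  "cbcac"
  [3..7]=∅  "bcacb"
  [4..8]=∅  "cacbc"
  [5..9]={S}  "acbcc"
  [0..5]=∅  "abcbca"
  [1..6]=∅  "bcbcac"
  [2..7]=∅  "cbcacb"
  [3..8]=∅  "bcacbc"
  [4..9]=∅  "cacbcc"
  [0..6]=∅  "abcbcac"
  [1..7]=∅  "bcbcacb"
  [2..8]=∅  "cbcacbc"
  [3..9]=∅  "bcacbcc"
  [0..7]=∅  "abcbcacb"
  [1..8]=∅  "bcbcacbc"
  [2..9]=∅  "cbcacbcc"
  [0..8]=∅  "abcbcacbc"
  [1..9]=∅  "bcbcacbcc"
  [0..9]=∅  "abcbcacbcc"

S ∉ T[0,9] ⇒ NO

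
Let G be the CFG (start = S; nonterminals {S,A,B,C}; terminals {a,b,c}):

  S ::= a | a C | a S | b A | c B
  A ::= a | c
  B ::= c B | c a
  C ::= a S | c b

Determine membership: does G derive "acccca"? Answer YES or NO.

Convert to CNF:
  S -> T0 B | T1 C | T1 S | T2 A | a
  A -> a | c
  B -> T0 B | T0 T1
  C -> T0 T2 | T1 S
  T0 -> c
  T1 -> a
  T2 -> b

Fill CYK table bottom-up:
  [0..0]={A,S,T1}  "a"  orig:{A,S}
  [1..1]={A,T0}  "c"  orig:{A}
  [2..2]={A,T0}  "c"  orig:{A}
  [3..3]={A,T0}  "c"  orig:{A}
  [4..4]={A,T0}  "c"  orig:{A}
  [5..5]={A,S,T1}  "a"  orig:{A,S}
  [0..1]=∅  "ac"
  [1..2]=∅  "cc"
  [2..3]=∅  "cc"
  [3..4]=∅  "cc"
  [4..5]={B}  "ca"
  [0..2]=∅  "acc"
  [1..3]=∅  "ccc"
  [2..4]=∅  "ccc"
  [3..5]={B,S}  "cca"
  [0..3]=∅  "accc"
  [1..4]=∅  "cccc"
  [2..5]={B,S}  "ccca"
  [0..4]=∅  "acccc"
  [1..5]={B,S}  "cccca"
  [0..5]={C,S}  "acccca"

S ∈ T[0,5] ⇒ YES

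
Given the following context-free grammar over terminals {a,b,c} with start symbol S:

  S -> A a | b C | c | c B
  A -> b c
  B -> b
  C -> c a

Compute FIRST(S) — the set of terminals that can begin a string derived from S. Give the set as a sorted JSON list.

Compute FIRST by fixpoint:
round 1:
  A via A→b c: +{b}
  B via B→b: +{b}
  C via C→c a: +{c}
  S via S→A a: +{b}
  S via S→c: +{c}
  S: {b,c}  A: {b}  B: {b}  C: {c}
round 2: — fixpoint
  S: {b,c}  A: {b}  B: {b}  C: {c}

FIRST(S) = ["b", "c"]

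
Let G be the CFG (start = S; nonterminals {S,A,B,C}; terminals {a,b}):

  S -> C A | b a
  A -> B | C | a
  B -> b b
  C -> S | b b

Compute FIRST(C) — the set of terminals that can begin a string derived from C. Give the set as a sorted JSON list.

FIRST sets, iterate to fixpoint:
round 1:
  A via A→a: +{a}
  B via B→b b: +{b}
  C via C→b b: +{b}
  S via S→C A: +{b}
  S: {b}  A: {a}  B: {b}  C: {b}
round 2:
  A via A→B: +{b}
  S: {b}  A: {a,b}  B: {b}  C: {b}
round 3: — fixpoint
  S: {b}  A: {a,b}  B: {b}  C: {b}

FIRST(C) = ["b"]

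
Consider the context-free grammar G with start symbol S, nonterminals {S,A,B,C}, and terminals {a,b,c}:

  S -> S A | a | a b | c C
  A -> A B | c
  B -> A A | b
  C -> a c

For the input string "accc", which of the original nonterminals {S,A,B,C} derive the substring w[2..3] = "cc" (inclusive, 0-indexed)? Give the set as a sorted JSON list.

Convert to CNF:
  S -> S A | T0 T2 | T1 C | a
  A -> A B | c
  B -> A A | b
  C -> T0 T1
  T0 -> a
  T1 -> c
  T2 -> b

CYK table (by increasing span) (cells [i..j] with 2 ≤ i ≤ j ≤ 3 only):
  [2..2]={A,T1}  "c"  orig:{A}
  [3..3]={A,T1}  "c"  orig:{A}
  [2..3]={B}  "cc"

Original NTs in T[2,3] deriving "cc": ["B"]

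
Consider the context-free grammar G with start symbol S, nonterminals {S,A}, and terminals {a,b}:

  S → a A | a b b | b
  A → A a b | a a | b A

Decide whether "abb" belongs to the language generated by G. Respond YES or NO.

CNF form of G:
  S -> T0 A | T0 X3 | b
  A -> A X2 | T0 T0 | T1 A
  T0 -> a
  T1 -> b
  X2 -> T0 T1
  X3 -> T1 T1

CYK fill:
  cell(0,0) a: {T0}  orig:{}
  cell(1,1) b: {S,T1}  orig:{S}
  cell(2,2) b: {S,T1}  orig:{S}
  cell(0,1) ab: {X2}  orig:{}
  cell(1,2) bb: {X3}  orig:{}
  cell(0,2) abb: {S}

S ∈ T[0,2] ⇒ YES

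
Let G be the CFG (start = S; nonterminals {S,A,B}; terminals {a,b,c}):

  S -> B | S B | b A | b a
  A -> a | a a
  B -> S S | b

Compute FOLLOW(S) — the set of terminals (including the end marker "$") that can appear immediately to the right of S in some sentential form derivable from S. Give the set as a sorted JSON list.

FIRST sets, iterate to fixpoint:
round 1:
  A via A→a: +{a}
  B via B→b: +{b}
  S via S→B: +{b}
  S: {b}  A: {a}  B: {b}
round 2: — fixpoint
  S: {b}  A: {a}  B: {b}

FOLLOW iteration:
seed FOLLOW(S) with $
[1]
  B→S S: FOLLOW(S) ⊇ FIRST(S) = {b}; new: +{b}
  S→B: FOLLOW(B) ⊇ FOLLOW(S) ⊇ {$,b}; new: +{$,b}
  S→b A: FOLLOW(A) ⊇ FOLLOW(S) ⊇ {$,b}; new: +{$,b}
  S: {$,b}  A: {$,b}  B: {$,b}
[2] done
  S: {$,b}  A: {$,b}  B: {$,b}

FOLLOW(S) = ["$", "b"]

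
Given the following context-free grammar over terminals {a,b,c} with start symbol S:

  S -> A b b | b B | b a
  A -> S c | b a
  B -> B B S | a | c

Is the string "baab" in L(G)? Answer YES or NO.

CNF form of G:
  S -> A X4 | T1 B | T1 T2
  A -> S T0 | T1 T2
  B -> B X3 | a | c
  T0 -> c
  T1 -> b
  T2 -> a
  X3 -> B S
  X4 -> T1 T1

Fill CYK table bottom-up:
  T[0,0] 'b' = {T1}  orig:{}
  T[1,1] 'a' = {B,T2}  orig:{B}
  T[2,2] 'a' = {B,T2}  orig:{B}
  T[3,3] 'b' = {T1}  orig:{}
  T[0,1] 'ba' = {A,S}
  T[1,2] 'aa' = ∅
  T[2,3] 'ab' = ∅
  T[0,2] 'baa' = ∅
  T[1,3] 'aab' = ∅
  T[0,3] 'baab' = ∅

S ∉ T[0,3] ⇒ NO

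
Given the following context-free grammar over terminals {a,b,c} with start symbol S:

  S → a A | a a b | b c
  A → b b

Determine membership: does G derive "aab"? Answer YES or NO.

Convert to CNF:
  S -> T0 T2 | T1 A | T1 X3
  A -> T0 T0
  T0 -> b
  T1 -> a
  T2 -> c
  X3 -> T1 T0

Fill CYK table bottom-up:
  cell(0,0) a: {T1}  orig:{}
  cell(1,1) a: {T1}  orig:{}
  cell(2,2) b: {T0}  orig:{}
  cell(0,1) aa: ∅
  cell(1,2) ab: {X3}  orig:{}
  cell(0,2) aab: {S}

S ∈ T[0,2] ⇒ YES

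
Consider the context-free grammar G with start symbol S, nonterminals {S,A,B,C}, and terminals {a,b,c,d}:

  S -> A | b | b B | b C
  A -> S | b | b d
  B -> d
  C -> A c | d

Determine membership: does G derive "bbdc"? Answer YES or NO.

CNF form of G:
  S -> T0 B | T0 C | T0 T1 | b
  A -> T0 B | T0 C | T0 T1 | b
  B -> d
  C -> A T2 | d
  T0 -> b
  T1 -> d
  T2 -> c

Fill CYK table bottom-up:
  T[0,0] 'b' = {A,S,T0}  orig:{A,S}
  T[1,1] 'b' = {A,S,T0}  orig:{A,S}
  T[2,2] 'd' = {B,C,T1}  orig:{B,C}
  T[3,3] 'c' = {T2}  orig:{}
  T[0,1] 'bb' = ∅
  T[1,2] 'bd' = {A,S}
  T[2,3] 'dc' = ∅
  T[0,2] 'bbd' = ∅
  T[1,3] 'bdc' = {C}
  T[0,3] 'bbdc' = {A,S}

S ∈ T[0,3] ⇒ YES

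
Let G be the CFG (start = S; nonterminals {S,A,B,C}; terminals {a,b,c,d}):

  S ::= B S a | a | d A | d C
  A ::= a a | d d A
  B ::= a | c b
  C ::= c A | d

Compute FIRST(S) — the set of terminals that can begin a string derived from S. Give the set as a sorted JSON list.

FIRST iteration:
iter 1:
  A via A→a a: +{a}
  A via A→d d A: +{d}
  B via B→a: +{a}
  B via B→c b: +{c}
  C via C→c A: +{c}
  C via C→d: +{d}
  S via S→B S a: +{a,c}
  S via S→d A: +{d}
  FIRST(S)={a,c,d}  FIRST(A)={a,d}  FIRST(B)={a,c}  FIRST(C)={c,d}
iter 2: (stable)
  FIRST(S)={a,c,d}  FIRST(A)={a,d}  FIRST(B)={a,c}  FIRST(C)={c,d}

FIRST(S) = ["a", "c", "d"]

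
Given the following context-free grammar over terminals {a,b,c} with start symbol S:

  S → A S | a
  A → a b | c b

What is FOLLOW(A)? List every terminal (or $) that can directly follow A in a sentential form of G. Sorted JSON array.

FIRST sets, iterate to fixpoint:
round 1:
  A via A→a b: +{a}
  A via A→c b: +{c}
  S via S→A S: +{a,c}
  S: {a,c}  A: {a,c}
round 2: done
  S: {a,c}  A: {a,c}

FOLLOW iteration:
initialize: $ ∈ FOLLOW(S)
pass 1:
  S→A S: FOLLOW(A) ⊇ FIRST(S) = {a,c}; new: +{a,c}
  S: {$}  A: {a,c}
pass 2: — fixpoint
  S: {$}  A: {a,c}

FOLLOW(A) = ["a", "c"]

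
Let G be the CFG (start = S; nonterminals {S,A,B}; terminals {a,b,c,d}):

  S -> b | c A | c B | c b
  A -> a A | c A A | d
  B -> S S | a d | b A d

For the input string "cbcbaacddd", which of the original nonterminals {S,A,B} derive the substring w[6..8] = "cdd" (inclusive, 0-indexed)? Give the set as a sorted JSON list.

CNF form of G:
  S -> T1 A | T1 B | T1 T3 | b
  A -> T0 A | T1 X4 | d
  B -> S S | T0 T2 | T3 X5
  T0 -> a
  T1 -> c
  T2 -> d
  T3 -> b
  X4 -> A A
  X5 -> A T2

CYK fill, restricted to cells inside w[6..8]:
  cell(6,6) c: {T1}  orig:{}
  cell(7,7) d: {A,T2}  orig:{A}
  cell(8,8) d: {A,T2}  orig:{A}
  cell(6,7) cd: {S}
  cell(7,8) dd: {X4,X5}  orig:{}
  cell(6,8) cdd: {A}

Original NTs in T[6,8] deriving "cdd": ["A"]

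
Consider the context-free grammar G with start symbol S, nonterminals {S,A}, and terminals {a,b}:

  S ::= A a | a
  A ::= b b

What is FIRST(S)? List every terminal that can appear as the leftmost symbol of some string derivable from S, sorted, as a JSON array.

FIRST iteration:
round 1:
  A via A→b b: +{b}
  S via S→A a: +{b}
  S via S→a: +{a}
  S: {a,b}  A: {b}
round 2: (no change)
  S: {a,b}  A: {b}

FIRST(S) = ["a", "b"]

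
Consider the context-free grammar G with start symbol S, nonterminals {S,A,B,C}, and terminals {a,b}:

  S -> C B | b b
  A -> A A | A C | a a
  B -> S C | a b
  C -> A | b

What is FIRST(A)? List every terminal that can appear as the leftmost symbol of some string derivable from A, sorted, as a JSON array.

FIRST iteration:
pass 1:
  A via A→a a: +{a}
  B via B→a b: +{a}
  C via C→A: +{a}
  C via C→b: +{b}
  S via S→C B: +{a,b}
  FIRST[S]={a,b}  FIRST[A]={a}  FIRST[B]={a}  FIRST[C]={a,b}
pass 2:
  B via B→S C: +{b}
  FIRST[S]={a,b}  FIRST[A]={a}  FIRST[B]={a,b}  FIRST[C]={a,b}
pass 3: — fixpoint
  FIRST[S]={a,b}  FIRST[A]={a}  FIRST[B]={a,b}  FIRST[C]={a,b}

FIRST(A) = ["a"]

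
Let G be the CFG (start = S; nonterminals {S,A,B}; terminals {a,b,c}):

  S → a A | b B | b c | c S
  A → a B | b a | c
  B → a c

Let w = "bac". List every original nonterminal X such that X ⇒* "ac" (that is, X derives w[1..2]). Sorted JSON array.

CNF form of G:
  S -> T0 A | T1 B | T1 T2 | T2 S
  A -> T0 B | T1 T0 | c
  B -> T0 T2
  T0 -> a
  T1 -> b
  T2 -> c

CYK table (by increasing span) — only the sub-triangle for w[1..2]:
  [1..1]={T0}  "a"  orig:{}
  [2..2]={A,T2}  "c"  orig:{A}
  [1..2]={B,S}  "ac"

Original NTs in T[1,2] deriving "ac": ["B", "S"]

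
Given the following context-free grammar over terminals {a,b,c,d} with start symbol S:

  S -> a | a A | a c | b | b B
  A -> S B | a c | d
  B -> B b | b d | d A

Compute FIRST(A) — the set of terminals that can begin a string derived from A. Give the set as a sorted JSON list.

Compute FIRST by fixpoint:
pass 1:
  A via A→a c: +{a}
  A via A→d: +{d}
  B via B→b d: +{b}
  B via B→d A: +{d}
  S via S→a: +{a}
  S via S→b: +{b}
  FIRST(S)={a,b}  FIRST(A)={a,d}  FIRST(B)={b,d}
pass 2:
  A via A→S B: +{b}
  FIRST(S)={a,b}  FIRST(A)={a,b,d}  FIRST(B)={b,d}
pass 3: done
  FIRST(S)={a,b}  FIRST(A)={a,b,d}  FIRST(B)={b,d}

FIRST(A) = ["a", "b", "d"]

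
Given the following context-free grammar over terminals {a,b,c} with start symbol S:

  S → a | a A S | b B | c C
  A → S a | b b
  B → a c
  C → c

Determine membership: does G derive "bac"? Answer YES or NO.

CNF form of G:
  S -> T0 X3 | T1 B | T2 C | a
  A -> S T0 | T1 T1
  B -> T0 T2
  C -> c
  T0 -> a
  T1 -> b
  T2 -> c
  X3 -> A S

Fill CYK table bottom-up:
  cell(0,0) b: {T1}  orig:{}
  cell(1,1) a: {S,T0}  orig:{S}
  cell(2,2) c: {C,T2}  orig:{C}
  cell(0,1) ba: ∅
  cell(1,2) ac: {B}
  cell(0,2) bac: {S}

S ∈ T[0,2] ⇒ YES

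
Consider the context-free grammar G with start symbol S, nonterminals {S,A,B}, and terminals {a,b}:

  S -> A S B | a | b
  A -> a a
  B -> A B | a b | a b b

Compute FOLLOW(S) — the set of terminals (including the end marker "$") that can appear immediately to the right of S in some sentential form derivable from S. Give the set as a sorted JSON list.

Compute FIRST by fixpoint:
iter 1:
  A via A→a a: +{a}
  B via B→A B: +{a}
  S via S→A S B: +{a}
  S via S→b: +{b}
  FIRST[S]={a,b}  FIRST[A]={a}  FIRST[B]={a}
iter 2: (no change)
  FIRST[S]={a,b}  FIRST[A]={a}  FIRST[B]={a}

FOLLOW iteration:
seed FOLLOW(S) with $
pass 1:
  B→A B: FOLLOW(A) ⊇ FIRST(B) = {a}; new: +{a}
  S→A S B: FOLLOW(A) ⊇ FIRST(S) = {a,b}; new: +{b}
  S→A S B: FOLLOW(S) ⊇ FIRST(B) = {a}; new: +{a}
  S→A S B: FOLLOW(B) ⊇ FOLLOW(S) ⊇ {$,a}; new: +{$,a}
  FOLLOW(S)={$,a}  FOLLOW(A)={a,b}  FOLLOW(B)={$,a}
pass 2: (stable)
  FOLLOW(S)={$,a}  FOLLOW(A)={a,b}  FOLLOW(B)={$,a}

FOLLOW(S) = ["$", "a"]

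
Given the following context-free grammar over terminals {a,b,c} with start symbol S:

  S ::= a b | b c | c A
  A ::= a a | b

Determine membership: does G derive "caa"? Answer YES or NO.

CNF form of G:
  S -> T0 T1 | T1 T2 | T2 A
  A -> T0 T0 | b
  T0 -> a
  T1 -> b
  T2 -> c

CYK table (by increasing span):
  [0..0]={T2}  "c"  orig:{}
  [1..1]={T0}  "a"  orig:{}
  [2..2]={T0}  "a"  orig:{}
  [0..1]=∅  "ca"
  [1..2]={A}  "aa"
  [0..2]={S}  "caa"

S ∈ T[0,2] ⇒ YES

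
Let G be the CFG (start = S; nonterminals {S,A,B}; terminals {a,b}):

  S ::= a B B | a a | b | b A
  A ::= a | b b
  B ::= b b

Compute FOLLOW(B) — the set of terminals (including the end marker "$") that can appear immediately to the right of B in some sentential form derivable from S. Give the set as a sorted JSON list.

Compute FIRST by fixpoint:
round 1:
  A via A→a: +{a}
  A via A→b b: +{b}
  B via B→b b: +{b}
  S via S→a B B: +{a}
  S via S→b: +{b}
  FIRST(S)={a,b}  FIRST(A)={a,b}  FIRST(B)={b}
round 2: (stable)
  FIRST(S)={a,b}  FIRST(A)={a,b}  FIRST(B)={b}

Compute FOLLOW by fixpoint:
FOLLOW(S) := {$}
iter 1:
  S→a B B: FOLLOW(B) ⊇ FIRST(B) = {b}; new: +{b}
  S→a B B: FOLLOW(B) ⊇ FOLLOW(S) ⊇ {$}; new: +{$}
  S→b A: FOLLOW(A) ⊇ FOLLOW(S) ⊇ {$}; new: +{$}
  S: {$}  A: {$}  B: {$,b}
iter 2: (stable)
  S: {$}  A: {$}  B: {$,b}

FOLLOW(B) = ["$", "b"]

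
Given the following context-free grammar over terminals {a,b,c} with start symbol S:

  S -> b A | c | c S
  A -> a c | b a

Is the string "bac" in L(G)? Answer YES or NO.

Convert to CNF:
  S -> T1 S | T2 A | c
  A -> T0 T1 | T2 T0
  T0 -> a
  T1 -> c
  T2 -> b

Fill CYK table bottom-up:
  cell(0,0) b: {T2}  orig:{}
  cell(1,1) a: {T0}  orig:{}
  cell(2,2) c: {S,T1}  orig:{S}
  cell(0,1) ba: {A}
  cell(1,2) ac: {A}
  cell(0,2) bac: {S}

S ∈ T[0,2] ⇒ YES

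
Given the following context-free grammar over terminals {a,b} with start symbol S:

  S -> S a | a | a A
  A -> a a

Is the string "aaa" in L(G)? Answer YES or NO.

CNF form of G:
  S -> S T0 | T0 A | a
  A -> T0 T0
  T0 -> a

Fill CYK table bottom-up:
  [0..0]={S,T0}  "a"  orig:{S}
  [1..1]={S,T0}  "a"  orig:{S}
  [2..2]={S,T0}  "a"  orig:{S}
  [0..1]={A,S}  "aa"
  [1..2]={A,S}  "aa"
  [0..2]={S}  "aaa"

S ∈ T[0,2] ⇒ YES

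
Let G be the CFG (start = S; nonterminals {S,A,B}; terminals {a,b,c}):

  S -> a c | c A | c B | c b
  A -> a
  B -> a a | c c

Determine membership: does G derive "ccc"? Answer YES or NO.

CNF form of G:
  S -> T0 T1 | T1 A | T1 B | T1 T2
  A -> a
  B -> T0 T0 | T1 T1
  T0 -> a
  T1 -> c
  T2 -> b

CYK table (by increasing span):
  [0..0]={T1}  "c"  orig:{}
  [1..1]={T1}  "c"  orig:{}
  [2..2]={T1}  "c"  orig:{}
  [0..1]={B}  "cc"
  [1..2]={B}  "cc"
  [0..2]={S}  "ccc"

S ∈ T[0,2] ⇒ YES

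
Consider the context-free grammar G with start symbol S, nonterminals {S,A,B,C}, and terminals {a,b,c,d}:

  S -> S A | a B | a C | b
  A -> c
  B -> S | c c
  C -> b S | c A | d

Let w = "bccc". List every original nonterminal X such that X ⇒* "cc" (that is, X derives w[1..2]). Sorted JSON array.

Convert to CNF:
  S -> S A | T0 B | T0 C | b
  A -> c
  B -> S A | T0 B | T0 C | T1 T1 | b
  C -> T1 A | T2 S | d
  T0 -> a
  T1 -> c
  T2 -> b

Fill CYK table bottom-up (cells [i..j] with 1 ≤ i ≤ j ≤ 2 only):
  cell(1,1) c: {A,T1}  orig:{A}
  cell(2,2) c: {A,T1}  orig:{A}
  cell(1,2) cc: {B,C}

Original NTs in T[1,2] deriving "cc": ["B", "C"]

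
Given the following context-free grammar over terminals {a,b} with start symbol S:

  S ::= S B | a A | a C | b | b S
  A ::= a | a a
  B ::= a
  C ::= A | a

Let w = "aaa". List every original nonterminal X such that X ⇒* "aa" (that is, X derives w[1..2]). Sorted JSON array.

CNF form of G:
  S -> S B | T0 A | T0 C | T1 S | b
  A -> T0 T0 | a
  B -> a
  C -> T0 T0 | a
  T0 -> a
  T1 -> b

Fill CYK table bottom-up (cells [i..j] with 1 ≤ i ≤ j ≤ 2 only):
  [1..1]={A,B,C,T0}  "a"  orig:{A,B,C}
  [2..2]={A,B,C,T0}  "a"  orig:{A,B,C}
  [1..2]={A,C,S}  "aa"

Original NTs in T[1,2] deriving "aa": ["A", "C", "S"]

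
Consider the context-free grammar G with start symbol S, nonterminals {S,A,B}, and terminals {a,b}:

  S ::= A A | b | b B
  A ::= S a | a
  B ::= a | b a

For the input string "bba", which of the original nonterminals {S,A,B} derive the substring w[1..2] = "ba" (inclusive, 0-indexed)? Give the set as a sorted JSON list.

CNF form of G:
  S -> A A | T1 B | b
  A -> S T0 | a
  B -> T1 T0 | a
  T0 -> a
  T1 -> b

CYK table (by increasing span) — only the sub-triangle for w[1..2]:
  [1..1]={S,T1}  "b"  orig:{S}
  [2..2]={A,B,T0}  "a"  orig:{A,B}
  [1..2]={A,B,S}  "ba"

Original NTs in T[1,2] deriving "ba": ["A", "B", "S"]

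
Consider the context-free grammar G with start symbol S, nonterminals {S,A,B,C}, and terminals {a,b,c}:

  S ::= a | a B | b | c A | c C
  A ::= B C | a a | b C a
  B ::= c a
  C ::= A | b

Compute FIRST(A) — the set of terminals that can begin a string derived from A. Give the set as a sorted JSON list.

FIRST sets, iterate to fixpoint:
iter 1:
  A via A→a a: +{a}
  A via A→b C a: +{b}
  B via B→c a: +{c}
  C via C→A: +{a,b}
  S via S→a: +{a}
  S via S→b: +{b}
  S via S→c A: +{c}
  FIRST[S]={a,b,c}  FIRST[A]={a,b}  FIRST[B]={c}  FIRST[C]={a,b}
iter 2:
  A via A→B C: +{c}
  C via C→A: +{c}
  FIRST[S]={a,b,c}  FIRST[A]={a,b,c}  FIRST[B]={c}  FIRST[C]={a,b,c}
iter 3: done
  FIRST[S]={a,b,c}  FIRST[A]={a,b,c}  FIRST[B]={c}  FIRST[C]={a,b,c}

FIRST(A) = ["a", "b", "c"]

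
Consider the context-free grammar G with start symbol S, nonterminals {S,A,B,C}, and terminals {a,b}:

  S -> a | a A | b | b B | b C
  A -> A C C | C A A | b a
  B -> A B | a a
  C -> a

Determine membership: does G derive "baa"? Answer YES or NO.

Convert to CNF:
  S -> T0 B | T0 C | T1 A | a | b
  A -> A X2 | C X3 | T0 T1
  B -> A B | T1 T1
  C -> a
  T0 -> b
  T1 -> a
  X2 -> C C
  X3 -> A A

CYK fill:
  T[0,0] 'b' = {S,T0}  orig:{S}
  T[1,1] 'a' = {C,S,T1}  orig:{C,S}
  T[2,2] 'a' = {C,S,T1}  orig:{C,S}
  T[0,1] 'ba' = {A,S}
  T[1,2] 'aa' = {B,X2}  orig:{B}
  T[0,2] 'baa' = {S}

S ∈ T[0,2] ⇒ YES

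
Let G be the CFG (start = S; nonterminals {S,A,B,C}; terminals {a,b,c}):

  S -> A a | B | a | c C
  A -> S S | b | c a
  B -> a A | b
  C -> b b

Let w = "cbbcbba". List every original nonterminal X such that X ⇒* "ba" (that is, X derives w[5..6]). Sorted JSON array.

Convert to CNF:
  S -> A T1 | T0 C | T1 A | a | b
  A -> S S | T0 T1 | b
  B -> T1 A | b
  C -> T2 T2
  T0 -> c
  T1 -> a
  T2 -> b

Fill CYK table bottom-up (cells [i..j] with 5 ≤ i ≤ j ≤ 6 only):
  cell(5,5) b: {A,B,S,T2}  orig:{A,B,S}
  cell(6,6) a: {S,T1}  orig:{S}
  cell(5,6) ba: {A,S}

Original NTs in T[5,6] deriving "ba": ["A", "S"]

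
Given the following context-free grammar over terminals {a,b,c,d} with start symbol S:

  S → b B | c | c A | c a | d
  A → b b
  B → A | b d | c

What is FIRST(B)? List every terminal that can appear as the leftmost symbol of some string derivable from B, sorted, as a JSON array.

FIRST iteration:
iter 1:
  A via A→b b: +{b}
  B via B→A: +{b}
  B via B→c: +{c}
  S via S→b B: +{b}
  S via S→c: +{c}
  S via S→d: +{d}
  FIRST[S]={b,c,d}  FIRST[A]={b}  FIRST[B]={b,c}
iter 2: — fixpoint
  FIRST[S]={b,c,d}  FIRST[A]={b}  FIRST[B]={b,c}

FIRST(B) = ["b", "c"]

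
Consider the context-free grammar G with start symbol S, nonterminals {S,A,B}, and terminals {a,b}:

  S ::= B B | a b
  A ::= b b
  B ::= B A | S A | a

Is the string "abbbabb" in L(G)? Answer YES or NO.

Convert to CNF:
  S -> B B | T1 T0
  A -> T0 T0
  B -> B A | S A | a
  T0 -> b
  T1 -> a

Fill CYK table bottom-up:
  [0..0]={B,T1}  "a"  orig:{B}
  [1..1]={T0}  "b"  orig:{}
  [2..2]={T0}  "b"  orig:{}
  [3..3]={T0}  "b"  orig:{}
  [4..4]={B,T1}  "a"  orig:{B}
  [5..5]={T0}  "b"  orig:{}
  [6..6]={T0}  "b"  orig:{}
  [0..1]={S}  "ab"
  [1..2]={A}  "bb"
  [2..3]={A}  "bb"
  [3..4]=∅  "ba"
  [4..5]={S}  "ab"
  [5..6]={A}  "bb"
  [0..2]={B}  "abb"
  [1..3]=∅  "bbb"
  [2..4]=∅  "bba"
  [3..5]=∅  "bab"
  [4..6]={B}  "abb"
  [0..3]={B}  "abbb"
  [1..4]=∅  "bbba"
  [2..5]=∅  "bbab"
  [3..6]=∅  "babb"
  [0..4]={S}  "abbba"
  [1..5]=∅  "bbbab"
  [2..6]=∅  "bbabb"
  [0..5]=∅  "abbbab"
  [1..6]=∅  "bbbabb"
  [0..6]={B,S}  "abbbabb"

S ∈ T[0,6] ⇒ YES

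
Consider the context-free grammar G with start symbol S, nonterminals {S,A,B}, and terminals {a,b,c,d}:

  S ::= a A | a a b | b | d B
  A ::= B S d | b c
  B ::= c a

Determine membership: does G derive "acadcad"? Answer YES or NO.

CNF form of G:
  S -> T0 B | T3 A | T3 X5 | b
  A -> B X4 | T1 T2
  B -> T2 T3
  T0 -> d
  T1 -> b
  T2 -> c
  T3 -> a
  X4 -> S T0
  X5 -> T3 T1

CYK fill:
  [0..0]={T3}  "a"  orig:{}
  [1..1]={T2}  "c"  orig:{}
  [2..2]={T3}  "a"  orig:{}
  [3..3]={T0}  "d"  orig:{}
  [4..4]={T2}  "c"  orig:{}
  [5..5]={T3}  "a"  orig:{}
  [6..6]={T0}  "d"  orig:{}
  [0..1]=∅  "ac"
  [1..2]={B}  "ca"
  [2..3]=∅  "ad"
  [3..4]=∅  "dc"
  [4..5]={B}  "ca"
  [5..6]=∅  "ad"
  [0..2]=∅  "aca"
  [1..3]=∅  "cad"
  [2..4]=∅  "adc"
  [3..5]={S}  "dca"
  [4..6]=∅  "cad"
  [0..3]=∅  "acad"
  [1..4]=∅  "cadc"
  [2..5]=∅  "adca"
  [3..6]={X4}  "dcad"  orig:{}
  [0..4]=∅  "acadc"
  [1..5]=∅  "cadca"
  [2..6]=∅  "adcad"
  [0..5]=∅  "acadca"
  [1..6]={A}  "cadcad"
  [0..6]={S}  "acadcad"

S ∈ T[0,6] ⇒ YES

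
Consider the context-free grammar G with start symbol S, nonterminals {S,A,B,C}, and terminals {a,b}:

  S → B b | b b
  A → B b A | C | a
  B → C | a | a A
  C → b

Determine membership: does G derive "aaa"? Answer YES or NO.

Convert to CNF:
  S -> B T0 | T0 T0
  A -> B X2 | a | b
  B -> T1 A | a | b
  C -> b
  T0 -> b
  T1 -> a
  X2 -> T0 A

Fill CYK table bottom-up:
  T[0,0] 'a' = {A,B,T1}  orig:{A,B}
  T[1,1] 'a' = {A,B,T1}  orig:{A,B}
  T[2,2] 'a' = {A,B,T1}  orig:{A,B}
  T[0,1] 'aa' = {B}
  T[1,2] 'aa' = {B}
  T[0,2] 'aaa' = ∅

S ∉ T[0,2] ⇒ NO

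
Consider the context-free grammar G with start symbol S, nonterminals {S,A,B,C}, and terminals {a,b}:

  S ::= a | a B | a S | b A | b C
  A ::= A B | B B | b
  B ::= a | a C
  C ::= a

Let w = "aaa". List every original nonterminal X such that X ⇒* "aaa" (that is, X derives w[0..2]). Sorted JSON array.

CNF form of G:
  S -> T0 B | T0 S | T1 A | T1 C | a
  A -> A B | B B | b
  B -> T0 C | a
  C -> a
  T0 -> a
  T1 -> b

CYK fill — only the sub-triangle for w[0..2]:
  cell(0,0) a: {B,C,S,T0}  orig:{B,C,S}
  cell(1,1) a: {B,C,S,T0}  orig:{B,C,S}
  cell(2,2) a: {B,C,S,T0}  orig:{B,C,S}
  cell(0,1) aa: {A,B,S}
  cell(1,2) aa: {A,B,S}
  cell(0,2) aaa: {A,S}

Original NTs in T[0,2] deriving "aaa": ["A", "S"]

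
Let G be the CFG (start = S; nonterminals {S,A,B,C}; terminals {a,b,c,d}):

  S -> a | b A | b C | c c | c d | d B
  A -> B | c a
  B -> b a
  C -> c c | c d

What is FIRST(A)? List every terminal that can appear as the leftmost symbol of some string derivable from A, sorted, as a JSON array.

FIRST sets, iterate to fixpoint:
[1]
  A via A→c a: +{c}
  B via B→b a: +{b}
  C via C→c c: +{c}
  S via S→a: +{a}
  S via S→b A: +{b}
  S via S→c c: +{c}
  S via S→d B: +{d}
  FIRST[S]={a,b,c,d}  FIRST[A]={c}  FIRST[B]={b}  FIRST[C]={c}
[2]
  A via A→B: +{b}
  FIRST[S]={a,b,c,d}  FIRST[A]={b,c}  FIRST[B]={b}  FIRST[C]={c}
[3] — fixpoint
  FIRST[S]={a,b,c,d}  FIRST[A]={b,c}  FIRST[B]={b}  FIRST[C]={c}

FIRST(A) = ["b", "c"]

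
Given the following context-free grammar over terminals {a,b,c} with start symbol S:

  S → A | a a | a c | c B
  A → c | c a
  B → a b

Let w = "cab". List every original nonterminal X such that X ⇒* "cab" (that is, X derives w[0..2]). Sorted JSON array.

CNF form of G:
  S -> T0 B | T0 T1 | T1 T0 | T1 T1 | c
  A -> T0 T1 | c
  B -> T1 T2
  T0 -> c
  T1 -> a
  T2 -> b

Fill CYK table bottom-up, restricted to cells inside w[0..2]:
  [0..0]={A,S,T0}  "c"  orig:{A,S}
  [1..1]={T1}  "a"  orig:{}
  [2..2]={T2}  "b"  orig:{}
  [0..1]={A,S}  "ca"
  [1..2]={B}  "ab"
  [0..2]={S}  "cab"

Original NTs in T[0,2] deriving "cab": ["S"]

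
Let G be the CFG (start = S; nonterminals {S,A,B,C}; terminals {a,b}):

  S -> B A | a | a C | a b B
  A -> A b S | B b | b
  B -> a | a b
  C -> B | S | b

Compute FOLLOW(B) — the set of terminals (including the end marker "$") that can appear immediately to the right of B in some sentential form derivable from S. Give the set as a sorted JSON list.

Compute FIRST by fixpoint:
iter 1:
  A via A→b: +{b}
  B via B→a: +{a}
  C via C→B: +{a}
  C via C→b: +{b}
  S via S→B A: +{a}
  S: {a}  A: {b}  B: {a}  C: {a,b}
iter 2:
  A via A→B b: +{a}
  S: {a}  A: {a,b}  B: {a}  C: {a,b}
iter 3: (no change)
  S: {a}  A: {a,b}  B: {a}  C: {a,b}

FOLLOW iteration:
initialize: $ ∈ FOLLOW(S)
pass 1:
  A→A b S: FOLLOW(A) ⊇ FIRST(b) = {b}; new: +{b}
  A→A b S: FOLLOW(S) ⊇ FOLLOW(A) ⊇ {b}; new: +{b}
  A→B b: FOLLOW(B) ⊇ FIRST(b) = {b}; new: +{b}
  S→B A: FOLLOW(B) ⊇ FIRST(A) = {a,b}; new: +{a}
  S→B A: FOLLOW(A) ⊇ FOLLOW(S) ⊇ {$,b}; new: +{$}
  S→a C: FOLLOW(C) ⊇ FOLLOW(S) ⊇ {$,b}; new: +{$,b}
  S→a b B: FOLLOW(B) ⊇ FOLLOW(S) ⊇ {$,b}; new: +{$}
  FOLLOW[S]={$,b}  FOLLOW[A]={$,b}  FOLLOW[B]={$,a,b}  FOLLOW[C]={$,b}
pass 2: (stable)
  FOLLOW[S]={$,b}  FOLLOW[A]={$,b}  FOLLOW[B]={$,a,b}  FOLLOW[C]={$,b}

FOLLOW(B) = ["$", "a", "b"]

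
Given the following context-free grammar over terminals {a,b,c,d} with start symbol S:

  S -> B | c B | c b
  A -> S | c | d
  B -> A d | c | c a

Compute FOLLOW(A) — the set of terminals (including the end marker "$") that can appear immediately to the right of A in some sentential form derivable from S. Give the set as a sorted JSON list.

Compute FIRST by fixpoint:
iter 1:
  A via A→c: +{c}
  A via A→d: +{d}
  B via B→A d: +{c,d}
  S via S→B: +{c,d}
  FIRST[S]={c,d}  FIRST[A]={c,d}  FIRST[B]={c,d}
iter 2: (no change)
  FIRST[S]={c,d}  FIRST[A]={c,d}  FIRST[B]={c,d}

FOLLOW sets:
initialize: $ ∈ FOLLOW(S)
[1]
  B→A d: FOLLOW(A) ⊇ FIRST(d) = {d}; new: +{d}
  S→B: FOLLOW(B) ⊇ FOLLOW(S) ⊇ {$}; new: +{$}
  FOLLOW(S)={$}  FOLLOW(A)={d}  FOLLOW(B)={$}
[2]
  A→S: FOLLOW(S) ⊇ FOLLOW(A) ⊇ {d}; new: +{d}
  S→B: FOLLOW(B) ⊇ FOLLOW(S) ⊇ {$,d}; new: +{d}
  FOLLOW(S)={$,d}  FOLLOW(A)={d}  FOLLOW(B)={$,d}
[3] (stable)
  FOLLOW(S)={$,d}  FOLLOW(A)={d}  FOLLOW(B)={$,d}

FOLLOW(A) = ["d"]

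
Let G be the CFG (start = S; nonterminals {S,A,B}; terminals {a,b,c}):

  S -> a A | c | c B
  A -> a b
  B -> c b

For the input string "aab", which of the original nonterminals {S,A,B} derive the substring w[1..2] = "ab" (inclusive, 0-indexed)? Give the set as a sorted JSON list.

CNF form of G:
  S -> T0 A | T2 B | c
  A -> T0 T1
  B -> T2 T1
  T0 -> a
  T1 -> b
  T2 -> c

CYK table (by increasing span) (cells [i..j] with 1 ≤ i ≤ j ≤ 2 only):
  [1..1]={T0}  "a"  orig:{}
  [2..2]={T1}  "b"  orig:{}
  [1..2]={A}  "ab"

Original NTs in T[1,2] deriving "ab": ["A"]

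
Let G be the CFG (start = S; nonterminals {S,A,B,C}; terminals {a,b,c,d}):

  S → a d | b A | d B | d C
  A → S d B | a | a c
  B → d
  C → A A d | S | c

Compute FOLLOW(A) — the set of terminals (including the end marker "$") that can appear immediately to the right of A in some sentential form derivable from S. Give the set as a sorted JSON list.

FIRST sets, iterate to fixpoint:
pass 1:
  A via A→a: +{a}
  B via B→d: +{d}
  C via C→A A d: +{a}
  C via C→c: +{c}
  S via S→a d: +{a}
  S via S→b A: +{b}
  S via S→d B: +{d}
  FIRST(S)={a,b,d}  FIRST(A)={a}  FIRST(B)={d}  FIRST(C)={a,c}
pass 2:
  A via A→S d B: +{b,d}
  C via C→A A d: +{b,d}
  FIRST(S)={a,b,d}  FIRST(A)={a,b,d}  FIRST(B)={d}  FIRST(C)={a,b,c,d}
pass 3: (no change)
  FIRST(S)={a,b,d}  FIRST(A)={a,b,d}  FIRST(B)={d}  FIRST(C)={a,b,c,d}

FOLLOW sets:
initialize: $ ∈ FOLLOW(S)
pass 1:
  A→S d B: FOLLOW(S) ⊇ FIRST(d) = {d}; new: +{d}
  C→A A d: FOLLOW(A) ⊇ FIRST(A) = {a,b,d}; new: +{a,b,d}
  S→b A: FOLLOW(A) ⊇ FOLLOW(S) ⊇ {$,d}; new: +{$}
  S→d B: FOLLOW(B) ⊇ FOLLOW(S) ⊇ {$,d}; new: +{$,d}
  S→d C: FOLLOW(C) ⊇ FOLLOW(S) ⊇ {$,d}; new: +{$,d}
  S: {$,d}  A: {$,a,b,d}  B: {$,d}  C: {$,d}
pass 2:
  A→S d B: FOLLOW(B) ⊇ FOLLOW(A) ⊇ {$,a,b,d}; new: +{a,b}
  S: {$,d}  A: {$,a,b,d}  B: {$,a,b,d}  C: {$,d}
pass 3: — fixpoint
  S: {$,d}  A: {$,a,b,d}  B: {$,a,b,d}  C: {$,d}

FOLLOW(A) = ["$", "a", "b", "d"]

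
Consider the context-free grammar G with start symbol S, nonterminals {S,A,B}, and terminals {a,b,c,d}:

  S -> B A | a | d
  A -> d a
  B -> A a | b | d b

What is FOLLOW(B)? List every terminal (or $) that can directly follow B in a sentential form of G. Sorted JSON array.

FIRST sets, iterate to fixpoint:
[1]
  A via A→d a: +{d}
  B via B→A a: +{d}
  B via B→b: +{b}
  S via S→B A: +{b,d}
  S via S→a: +{a}
  FIRST(S)={a,b,d}  FIRST(A)={d}  FIRST(B)={b,d}
[2] done
  FIRST(S)={a,b,d}  FIRST(A)={d}  FIRST(B)={b,d}

FOLLOW sets:
initialize: $ ∈ FOLLOW(S)
iter 1:
  B→A a: FOLLOW(A) ⊇ FIRST(a) = {a}; new: +{a}
  S→B A: FOLLOW(B) ⊇ FIRST(A) = {d}; new: +{d}
  S→B A: FOLLOW(A) ⊇ FOLLOW(S) ⊇ {$}; new: +{$}
  S: {$}  A: {$,a}  B: {d}
iter 2: done
  S: {$}  A: {$,a}  B: {d}

FOLLOW(B) = ["d"]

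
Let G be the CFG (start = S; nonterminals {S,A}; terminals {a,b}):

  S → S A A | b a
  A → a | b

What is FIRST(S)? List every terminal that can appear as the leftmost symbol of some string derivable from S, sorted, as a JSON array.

Compute FIRST by fixpoint:
iter 1:
  A via A→a: +{a}
  A via A→b: +{b}
  S via S→b a: +{b}
  FIRST[S]={b}  FIRST[A]={a,b}
iter 2: (no change)
  FIRST[S]={b}  FIRST[A]={a,b}

FIRST(S) = ["b"]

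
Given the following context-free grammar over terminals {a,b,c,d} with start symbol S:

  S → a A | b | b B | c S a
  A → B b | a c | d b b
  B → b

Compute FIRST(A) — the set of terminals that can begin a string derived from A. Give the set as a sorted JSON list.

Compute FIRST by fixpoint:
[1]
  A via A→a c: +{a}
  A via A→d b b: +{d}
  B via B→b: +{b}
  S via S→a A: +{a}
  S via S→b: +{b}
  S via S→c S a: +{c}
  FIRST[S]={a,b,c}  FIRST[A]={a,d}  FIRST[B]={b}
[2]
  A via A→B b: +{b}
  FIRST[S]={a,b,c}  FIRST[A]={a,b,d}  FIRST[B]={b}
[3] done
  FIRST[S]={a,b,c}  FIRST[A]={a,b,d}  FIRST[B]={b}

FIRST(A) = ["a", "b", "d"]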